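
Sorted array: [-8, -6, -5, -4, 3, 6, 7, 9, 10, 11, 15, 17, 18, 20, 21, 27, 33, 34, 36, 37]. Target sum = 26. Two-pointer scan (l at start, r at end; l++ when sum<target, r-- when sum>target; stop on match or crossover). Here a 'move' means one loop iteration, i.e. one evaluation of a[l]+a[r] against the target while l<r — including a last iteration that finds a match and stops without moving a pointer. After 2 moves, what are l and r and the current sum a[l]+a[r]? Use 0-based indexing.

l=0, r=17, sum=26

[0,19] -8+37=29 >26 → r--
[0,18] -8+36=28 >26 → r--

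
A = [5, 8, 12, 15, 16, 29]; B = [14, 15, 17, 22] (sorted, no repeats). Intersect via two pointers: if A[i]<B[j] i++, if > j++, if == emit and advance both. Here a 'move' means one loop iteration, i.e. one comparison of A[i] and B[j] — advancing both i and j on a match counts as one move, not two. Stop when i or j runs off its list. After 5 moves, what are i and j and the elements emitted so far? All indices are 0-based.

i=4, j=2, emitted=[15]

[i=0,j=0] 5<14 → i++
[i=1,j=0] 8<14 → i++
[i=2,j=0] 12<14 → i++
[i=3,j=0] 15>14 → j++
[i=3,j=1] 15==15 emit → i++,j++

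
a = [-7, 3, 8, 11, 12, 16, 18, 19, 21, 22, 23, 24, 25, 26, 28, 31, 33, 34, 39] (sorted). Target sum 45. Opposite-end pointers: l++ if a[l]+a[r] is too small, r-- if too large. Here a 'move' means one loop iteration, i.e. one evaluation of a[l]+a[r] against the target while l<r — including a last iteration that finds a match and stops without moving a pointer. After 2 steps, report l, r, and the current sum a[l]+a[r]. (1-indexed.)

l=3, r=19, sum=47

l=1 r=19: -7+39=32 <45, l++
l=2 r=19: 3+39=42 <45, l++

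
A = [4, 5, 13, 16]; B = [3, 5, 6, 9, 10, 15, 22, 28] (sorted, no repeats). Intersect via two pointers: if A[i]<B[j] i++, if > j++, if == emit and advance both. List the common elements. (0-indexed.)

[i=0,j=0] 4>3 → j++
[i=0,j=1] 4<5 → i++
[i=1,j=1] 5==5 emit → i++,j++
[i=2,j=2] 13>6 → j++
[i=2,j=3] 13>9 → j++
[i=2,j=4] 13>10 → j++
[i=2,j=5] 13<15 → i++
[i=3,j=5] 16>15 → j++
[i=3,j=6] 16<22 → i++

intersection = [5]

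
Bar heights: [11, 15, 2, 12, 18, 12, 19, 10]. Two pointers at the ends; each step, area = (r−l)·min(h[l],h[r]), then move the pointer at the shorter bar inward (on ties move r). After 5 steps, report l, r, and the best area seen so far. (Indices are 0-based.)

l=0 r=7: min(11,10)*7=70 best=70 *, r--
l=0 r=6: min(11,19)*6=66 best=70, l++
l=1 r=6: min(15,19)*5=75 best=75 *, l++
l=2 r=6: min(2,19)*4=8 best=75, l++
l=3 r=6: min(12,19)*3=36 best=75, l++

l=4, r=6, best area=75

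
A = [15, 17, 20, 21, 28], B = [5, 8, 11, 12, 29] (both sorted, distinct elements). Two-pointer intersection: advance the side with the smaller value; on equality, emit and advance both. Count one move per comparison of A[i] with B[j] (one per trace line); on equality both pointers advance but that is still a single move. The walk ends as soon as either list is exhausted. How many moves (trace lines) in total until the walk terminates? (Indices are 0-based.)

9 moves

[i=0,j=0] 15>5 → j++
[i=0,j=1] 15>8 → j++
[i=0,j=2] 15>11 → j++
[i=0,j=3] 15>12 → j++
[i=0,j=4] 15<29 → i++
[i=1,j=4] 17<29 → i++
[i=2,j=4] 20<29 → i++
[i=3,j=4] 21<29 → i++
[i=4,j=4] 28<29 → i++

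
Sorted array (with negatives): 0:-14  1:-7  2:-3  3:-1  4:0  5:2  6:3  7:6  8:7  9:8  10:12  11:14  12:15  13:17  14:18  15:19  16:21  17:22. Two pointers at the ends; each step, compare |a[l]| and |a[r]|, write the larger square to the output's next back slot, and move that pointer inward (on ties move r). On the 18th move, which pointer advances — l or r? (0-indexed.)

r

[0,17] |-14|<=|22| out[17]=484 → r--
[0,16] |-14|<=|21| out[16]=441 → r--
[0,15] |-14|<=|19| out[15]=361 → r--
[0,14] |-14|<=|18| out[14]=324 → r--
[0,13] |-14|<=|17| out[13]=289 → r--
[0,12] |-14|<=|15| out[12]=225 → r--
[0,11] |-14|<=|14| out[11]=196 → r--
[0,10] |-14|>|12| out[10]=196 → l++
[1,10] |-7|<=|12| out[9]=144 → r--
[1,9] |-7|<=|8| out[8]=64 → r--
[1,8] |-7|<=|7| out[7]=49 → r--
[1,7] |-7|>|6| out[6]=49 → l++
[2,7] |-3|<=|6| out[5]=36 → r--
[2,6] |-3|<=|3| out[4]=9 → r--
[2,5] |-3|>|2| out[3]=9 → l++
[3,5] |-1|<=|2| out[2]=4 → r--
[3,4] |-1|>|0| out[1]=1 → l++
[4,4] |0|<=|0| out[0]=0 → r--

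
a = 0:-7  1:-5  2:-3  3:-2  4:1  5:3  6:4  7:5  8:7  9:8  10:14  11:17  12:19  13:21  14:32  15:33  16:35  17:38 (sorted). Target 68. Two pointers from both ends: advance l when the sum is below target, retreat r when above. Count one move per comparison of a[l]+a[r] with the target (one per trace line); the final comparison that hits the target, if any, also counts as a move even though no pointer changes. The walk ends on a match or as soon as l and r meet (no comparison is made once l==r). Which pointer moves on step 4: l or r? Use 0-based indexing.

l=0 r=17: -7+38=31 <68, l++
l=1 r=17: -5+38=33 <68, l++
l=2 r=17: -3+38=35 <68, l++
l=3 r=17: -2+38=36 <68, l++

l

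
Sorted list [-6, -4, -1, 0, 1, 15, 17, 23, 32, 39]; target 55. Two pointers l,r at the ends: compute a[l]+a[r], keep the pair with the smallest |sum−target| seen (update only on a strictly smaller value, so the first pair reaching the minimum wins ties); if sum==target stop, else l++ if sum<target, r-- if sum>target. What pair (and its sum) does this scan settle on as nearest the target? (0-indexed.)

pair (23, 32) with sum 55 (|Δ|=0)

l=0 r=9: -6+39=33 d=22 *, l++
l=1 r=9: -4+39=35 d=20 *, l++
l=2 r=9: -1+39=38 d=17 *, l++
l=3 r=9: 0+39=39 d=16 *, l++
l=4 r=9: 1+39=40 d=15 *, l++
l=5 r=9: 15+39=54 d=1 *, l++
l=6 r=9: 17+39=56 d=1, r--
l=6 r=8: 17+32=49 d=6, l++
l=7 r=8: 23+32=55 d=0 *, stop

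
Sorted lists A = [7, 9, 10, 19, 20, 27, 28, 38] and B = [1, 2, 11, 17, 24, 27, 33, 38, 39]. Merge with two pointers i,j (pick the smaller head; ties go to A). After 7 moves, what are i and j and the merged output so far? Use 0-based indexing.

i=3, j=4, merged so far=[1, 2, 7, 9, 10, 11, 17]

[i=0,j=0] A[i]=7>B[j]=1 take 1 → j++
[i=0,j=1] A[i]=7>B[j]=2 take 2 → j++
[i=0,j=2] A[i]=7<=B[j]=11 take 7 → i++
[i=1,j=2] A[i]=9<=B[j]=11 take 9 → i++
[i=2,j=2] A[i]=10<=B[j]=11 take 10 → i++
[i=3,j=2] A[i]=19>B[j]=11 take 11 → j++
[i=3,j=3] A[i]=19>B[j]=17 take 17 → j++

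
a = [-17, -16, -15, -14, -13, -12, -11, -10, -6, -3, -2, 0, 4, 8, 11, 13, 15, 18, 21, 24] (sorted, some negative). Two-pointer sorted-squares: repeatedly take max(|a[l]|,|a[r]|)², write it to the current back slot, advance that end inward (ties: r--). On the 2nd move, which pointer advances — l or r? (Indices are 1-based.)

[1,20] |-17|<=|24| out[20]=576 → r--
[1,19] |-17|<=|21| out[19]=441 → r--

r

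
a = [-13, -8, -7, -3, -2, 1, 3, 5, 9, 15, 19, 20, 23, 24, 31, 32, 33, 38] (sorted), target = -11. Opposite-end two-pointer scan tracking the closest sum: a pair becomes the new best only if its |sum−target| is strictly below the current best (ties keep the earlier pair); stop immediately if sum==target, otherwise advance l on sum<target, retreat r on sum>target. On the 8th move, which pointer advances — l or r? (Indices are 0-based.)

l=0 r=17: -13+38=25 d=36 *, r--
l=0 r=16: -13+33=20 d=31 *, r--
l=0 r=15: -13+32=19 d=30 *, r--
l=0 r=14: -13+31=18 d=29 *, r--
l=0 r=13: -13+24=11 d=22 *, r--
l=0 r=12: -13+23=10 d=21 *, r--
l=0 r=11: -13+20=7 d=18 *, r--
l=0 r=10: -13+19=6 d=17 *, r--

r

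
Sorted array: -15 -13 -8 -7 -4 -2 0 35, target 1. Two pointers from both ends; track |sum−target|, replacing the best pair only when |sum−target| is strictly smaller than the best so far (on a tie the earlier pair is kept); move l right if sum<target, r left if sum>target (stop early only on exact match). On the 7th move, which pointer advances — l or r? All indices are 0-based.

[0,7] -15+35=20 d=19 * → r--
[0,6] -15+0=-15 d=16 * → l++
[1,6] -13+0=-13 d=14 * → l++
[2,6] -8+0=-8 d=9 * → l++
[3,6] -7+0=-7 d=8 * → l++
[4,6] -4+0=-4 d=5 * → l++
[5,6] -2+0=-2 d=3 * → l++

l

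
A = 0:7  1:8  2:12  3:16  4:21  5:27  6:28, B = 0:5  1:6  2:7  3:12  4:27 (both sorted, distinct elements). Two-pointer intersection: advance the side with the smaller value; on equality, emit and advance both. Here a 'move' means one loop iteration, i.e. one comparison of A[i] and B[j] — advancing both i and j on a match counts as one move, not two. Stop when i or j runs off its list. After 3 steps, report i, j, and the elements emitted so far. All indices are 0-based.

i=1, j=3, emitted=[7]

[i=0,j=0] 7>5 → j++
[i=0,j=1] 7>6 → j++
[i=0,j=2] 7==7 emit → i++,j++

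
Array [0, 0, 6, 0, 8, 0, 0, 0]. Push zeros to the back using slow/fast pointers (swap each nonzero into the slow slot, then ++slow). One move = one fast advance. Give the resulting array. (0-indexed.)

[6, 8, 0, 0, 0, 0, 0, 0]

slow=0 fast=0: a[fast]=0, fast++
slow=0 fast=1: a[fast]=0, fast++
slow=0 fast=2: a[fast]=6≠0 swap→a[0]=6, slow++,fast++
slow=1 fast=3: a[fast]=0, fast++
slow=1 fast=4: a[fast]=8≠0 swap→a[1]=8, slow++,fast++
slow=2 fast=5: a[fast]=0, fast++
slow=2 fast=6: a[fast]=0, fast++
slow=2 fast=7: a[fast]=0, fast++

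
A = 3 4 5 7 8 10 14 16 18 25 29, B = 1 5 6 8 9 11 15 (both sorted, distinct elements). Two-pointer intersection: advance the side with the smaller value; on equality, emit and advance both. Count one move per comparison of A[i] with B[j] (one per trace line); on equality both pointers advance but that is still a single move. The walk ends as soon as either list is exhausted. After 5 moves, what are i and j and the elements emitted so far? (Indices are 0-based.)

i=3, j=3, emitted=[5]

i=0 j=0: 3>1, j++
i=0 j=1: 3<5, i++
i=1 j=1: 4<5, i++
i=2 j=1: 5==5 emit, i++,j++
i=3 j=2: 7>6, j++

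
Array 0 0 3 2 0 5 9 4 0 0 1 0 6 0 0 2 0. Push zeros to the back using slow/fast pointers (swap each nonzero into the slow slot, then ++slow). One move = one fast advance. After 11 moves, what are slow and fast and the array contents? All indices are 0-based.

slow=0 fast=0: a[fast]=0, fast++
slow=0 fast=1: a[fast]=0, fast++
slow=0 fast=2: a[fast]=3≠0 swap→a[0]=3, slow++,fast++
slow=1 fast=3: a[fast]=2≠0 swap→a[1]=2, slow++,fast++
slow=2 fast=4: a[fast]=0, fast++
slow=2 fast=5: a[fast]=5≠0 swap→a[2]=5, slow++,fast++
slow=3 fast=6: a[fast]=9≠0 swap→a[3]=9, slow++,fast++
slow=4 fast=7: a[fast]=4≠0 swap→a[4]=4, slow++,fast++
slow=5 fast=8: a[fast]=0, fast++
slow=5 fast=9: a[fast]=0, fast++
slow=5 fast=10: a[fast]=1≠0 swap→a[5]=1, slow++,fast++

slow=6, fast=11, a=[3, 2, 5, 9, 4, 1, 0, 0, 0, 0, 0, 0, 6, 0, 0, 2, 0]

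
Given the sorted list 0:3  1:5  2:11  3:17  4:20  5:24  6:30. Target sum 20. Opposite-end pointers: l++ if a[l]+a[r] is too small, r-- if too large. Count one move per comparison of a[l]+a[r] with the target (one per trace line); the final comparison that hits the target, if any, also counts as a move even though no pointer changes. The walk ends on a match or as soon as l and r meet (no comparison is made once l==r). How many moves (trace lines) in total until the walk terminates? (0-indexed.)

l=0 r=6: 3+30=33 >20, r--
l=0 r=5: 3+24=27 >20, r--
l=0 r=4: 3+20=23 >20, r--
l=0 r=3: 3+17=20, found

4 moves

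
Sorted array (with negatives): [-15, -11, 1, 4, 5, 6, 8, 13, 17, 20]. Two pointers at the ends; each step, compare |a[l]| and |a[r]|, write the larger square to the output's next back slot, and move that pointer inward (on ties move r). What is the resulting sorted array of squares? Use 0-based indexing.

[0,9] |-15|<=|20| out[9]=400 → r--
[0,8] |-15|<=|17| out[8]=289 → r--
[0,7] |-15|>|13| out[7]=225 → l++
[1,7] |-11|<=|13| out[6]=169 → r--
[1,6] |-11|>|8| out[5]=121 → l++
[2,6] |1|<=|8| out[4]=64 → r--
[2,5] |1|<=|6| out[3]=36 → r--
[2,4] |1|<=|5| out[2]=25 → r--
[2,3] |1|<=|4| out[1]=16 → r--
[2,2] |1|<=|1| out[0]=1 → r--

[1, 16, 25, 36, 64, 121, 169, 225, 289, 400]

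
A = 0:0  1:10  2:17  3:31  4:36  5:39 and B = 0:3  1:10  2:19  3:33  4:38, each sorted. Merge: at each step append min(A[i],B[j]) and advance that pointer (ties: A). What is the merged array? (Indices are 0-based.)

[i=0,j=0] A[i]=0<=B[j]=3 take 0 → i++
[i=1,j=0] A[i]=10>B[j]=3 take 3 → j++
[i=1,j=1] A[i]=10<=B[j]=10 take 10 → i++
[i=2,j=1] A[i]=17>B[j]=10 take 10 → j++
[i=2,j=2] A[i]=17<=B[j]=19 take 17 → i++
[i=3,j=2] A[i]=31>B[j]=19 take 19 → j++
[i=3,j=3] A[i]=31<=B[j]=33 take 31 → i++
[i=4,j=3] A[i]=36>B[j]=33 take 33 → j++
[i=4,j=4] A[i]=36<=B[j]=38 take 36 → i++
[i=5,j=4] A[i]=39>B[j]=38 take 38 → j++
[i=5,j=5] B done, take A[i]=39 → i++

[0, 3, 10, 10, 17, 19, 31, 33, 36, 38, 39]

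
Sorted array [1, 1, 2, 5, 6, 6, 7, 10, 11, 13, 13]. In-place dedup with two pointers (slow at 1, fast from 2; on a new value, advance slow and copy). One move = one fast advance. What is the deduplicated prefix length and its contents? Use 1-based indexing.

length 8; prefix = [1, 2, 5, 6, 7, 10, 11, 13]

slow=1 fast=2: a[fast]=1=a[slow] dup, fast++
slow=1 fast=3: a[fast]=2≠a[slow]=1 write a[2]=2, slow++,fast++
slow=2 fast=4: a[fast]=5≠a[slow]=2 write a[3]=5, slow++,fast++
slow=3 fast=5: a[fast]=6≠a[slow]=5 write a[4]=6, slow++,fast++
slow=4 fast=6: a[fast]=6=a[slow] dup, fast++
slow=4 fast=7: a[fast]=7≠a[slow]=6 write a[5]=7, slow++,fast++
slow=5 fast=8: a[fast]=10≠a[slow]=7 write a[6]=10, slow++,fast++
slow=6 fast=9: a[fast]=11≠a[slow]=10 write a[7]=11, slow++,fast++
slow=7 fast=10: a[fast]=13≠a[slow]=11 write a[8]=13, slow++,fast++
slow=8 fast=11: a[fast]=13=a[slow] dup, fast++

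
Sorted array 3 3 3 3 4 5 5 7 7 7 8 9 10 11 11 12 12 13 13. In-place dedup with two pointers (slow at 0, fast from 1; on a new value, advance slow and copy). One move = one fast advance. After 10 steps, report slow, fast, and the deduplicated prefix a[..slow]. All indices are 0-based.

slow=4, fast=11, prefix=[3, 4, 5, 7, 8]

slow=0 fast=1: a[fast]=3=a[slow] dup, fast++
slow=0 fast=2: a[fast]=3=a[slow] dup, fast++
slow=0 fast=3: a[fast]=3=a[slow] dup, fast++
slow=0 fast=4: a[fast]=4≠a[slow]=3 write a[1]=4, slow++,fast++
slow=1 fast=5: a[fast]=5≠a[slow]=4 write a[2]=5, slow++,fast++
slow=2 fast=6: a[fast]=5=a[slow] dup, fast++
slow=2 fast=7: a[fast]=7≠a[slow]=5 write a[3]=7, slow++,fast++
slow=3 fast=8: a[fast]=7=a[slow] dup, fast++
slow=3 fast=9: a[fast]=7=a[slow] dup, fast++
slow=3 fast=10: a[fast]=8≠a[slow]=7 write a[4]=8, slow++,fast++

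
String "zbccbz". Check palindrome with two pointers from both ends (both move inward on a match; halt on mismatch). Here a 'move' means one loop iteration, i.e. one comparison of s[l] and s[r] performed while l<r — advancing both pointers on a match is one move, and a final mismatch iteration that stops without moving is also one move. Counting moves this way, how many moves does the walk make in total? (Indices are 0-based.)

l=0 r=5: 'z'=='z', l++,r--
l=1 r=4: 'b'=='b', l++,r--
l=2 r=3: 'c'=='c', l++,r--

3 moves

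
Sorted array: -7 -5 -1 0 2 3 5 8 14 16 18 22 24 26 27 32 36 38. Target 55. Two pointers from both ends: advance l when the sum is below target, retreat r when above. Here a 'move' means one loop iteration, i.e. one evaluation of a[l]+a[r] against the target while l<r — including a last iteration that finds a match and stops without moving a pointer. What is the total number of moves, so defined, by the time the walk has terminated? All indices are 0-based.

17 moves

l=0 r=17: -7+38=31 <55, l++
l=1 r=17: -5+38=33 <55, l++
l=2 r=17: -1+38=37 <55, l++
l=3 r=17: 0+38=38 <55, l++
l=4 r=17: 2+38=40 <55, l++
l=5 r=17: 3+38=41 <55, l++
l=6 r=17: 5+38=43 <55, l++
l=7 r=17: 8+38=46 <55, l++
l=8 r=17: 14+38=52 <55, l++
l=9 r=17: 16+38=54 <55, l++
l=10 r=17: 18+38=56 >55, r--
l=10 r=16: 18+36=54 <55, l++
l=11 r=16: 22+36=58 >55, r--
l=11 r=15: 22+32=54 <55, l++
l=12 r=15: 24+32=56 >55, r--
l=12 r=14: 24+27=51 <55, l++
l=13 r=14: 26+27=53 <55, l++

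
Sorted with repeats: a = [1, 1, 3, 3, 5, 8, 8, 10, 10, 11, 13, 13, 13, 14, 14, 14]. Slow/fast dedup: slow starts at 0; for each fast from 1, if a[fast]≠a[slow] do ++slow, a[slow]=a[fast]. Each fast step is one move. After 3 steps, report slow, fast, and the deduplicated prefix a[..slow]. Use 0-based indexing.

slow=1, fast=4, prefix=[1, 3]

slow=0 fast=1: a[fast]=1=a[slow] dup, fast++
slow=0 fast=2: a[fast]=3≠a[slow]=1 write a[1]=3, slow++,fast++
slow=1 fast=3: a[fast]=3=a[slow] dup, fast++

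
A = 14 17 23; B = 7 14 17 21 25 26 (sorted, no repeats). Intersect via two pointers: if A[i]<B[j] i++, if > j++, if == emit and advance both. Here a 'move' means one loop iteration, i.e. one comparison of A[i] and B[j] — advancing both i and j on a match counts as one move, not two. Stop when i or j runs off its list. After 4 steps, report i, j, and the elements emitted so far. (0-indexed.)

i=0 j=0: 14>7, j++
i=0 j=1: 14==14 emit, i++,j++
i=1 j=2: 17==17 emit, i++,j++
i=2 j=3: 23>21, j++

i=2, j=4, emitted=[14, 17]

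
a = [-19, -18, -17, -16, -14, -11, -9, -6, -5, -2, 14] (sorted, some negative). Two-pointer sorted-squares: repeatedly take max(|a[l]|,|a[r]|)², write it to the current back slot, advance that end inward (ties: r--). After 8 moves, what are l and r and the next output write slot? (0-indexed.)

l=7, r=9, next write slot=2

l=0 r=10: |-19|>|14| out[10]=361, l++
l=1 r=10: |-18|>|14| out[9]=324, l++
l=2 r=10: |-17|>|14| out[8]=289, l++
l=3 r=10: |-16|>|14| out[7]=256, l++
l=4 r=10: |-14|<=|14| out[6]=196, r--
l=4 r=9: |-14|>|-2| out[5]=196, l++
l=5 r=9: |-11|>|-2| out[4]=121, l++
l=6 r=9: |-9|>|-2| out[3]=81, l++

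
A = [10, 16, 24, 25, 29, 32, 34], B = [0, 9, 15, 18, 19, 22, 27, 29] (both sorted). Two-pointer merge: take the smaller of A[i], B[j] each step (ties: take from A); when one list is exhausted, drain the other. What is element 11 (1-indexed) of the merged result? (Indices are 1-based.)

i=1 j=1: A[i]=10>B[j]=0 take 0, j++
i=1 j=2: A[i]=10>B[j]=9 take 9, j++
i=1 j=3: A[i]=10<=B[j]=15 take 10, i++
i=2 j=3: A[i]=16>B[j]=15 take 15, j++
i=2 j=4: A[i]=16<=B[j]=18 take 16, i++
i=3 j=4: A[i]=24>B[j]=18 take 18, j++
i=3 j=5: A[i]=24>B[j]=19 take 19, j++
i=3 j=6: A[i]=24>B[j]=22 take 22, j++
i=3 j=7: A[i]=24<=B[j]=27 take 24, i++
i=4 j=7: A[i]=25<=B[j]=27 take 25, i++
i=5 j=7: A[i]=29>B[j]=27 take 27, j++
i=5 j=8: A[i]=29<=B[j]=29 take 29, i++
i=6 j=8: A[i]=32>B[j]=29 take 29, j++
i=6 j=9: B done, take A[i]=32, i++
i=7 j=9: B done, take A[i]=34, i++

merged[11] = 27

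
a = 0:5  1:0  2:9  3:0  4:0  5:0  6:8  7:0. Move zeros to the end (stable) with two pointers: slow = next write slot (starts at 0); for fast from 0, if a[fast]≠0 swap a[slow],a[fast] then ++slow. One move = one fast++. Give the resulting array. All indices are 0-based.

[5, 9, 8, 0, 0, 0, 0, 0]

slow=0 fast=0: a[fast]=5≠0 swap→a[0]=5, slow++,fast++
slow=1 fast=1: a[fast]=0, fast++
slow=1 fast=2: a[fast]=9≠0 swap→a[1]=9, slow++,fast++
slow=2 fast=3: a[fast]=0, fast++
slow=2 fast=4: a[fast]=0, fast++
slow=2 fast=5: a[fast]=0, fast++
slow=2 fast=6: a[fast]=8≠0 swap→a[2]=8, slow++,fast++
slow=3 fast=7: a[fast]=0, fast++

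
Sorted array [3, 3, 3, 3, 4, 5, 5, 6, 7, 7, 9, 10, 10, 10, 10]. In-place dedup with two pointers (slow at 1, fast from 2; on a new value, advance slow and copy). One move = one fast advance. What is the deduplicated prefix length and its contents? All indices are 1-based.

length 7; prefix = [3, 4, 5, 6, 7, 9, 10]

slow=1 fast=2: a[fast]=3=a[slow] dup, fast++
slow=1 fast=3: a[fast]=3=a[slow] dup, fast++
slow=1 fast=4: a[fast]=3=a[slow] dup, fast++
slow=1 fast=5: a[fast]=4≠a[slow]=3 write a[2]=4, slow++,fast++
slow=2 fast=6: a[fast]=5≠a[slow]=4 write a[3]=5, slow++,fast++
slow=3 fast=7: a[fast]=5=a[slow] dup, fast++
slow=3 fast=8: a[fast]=6≠a[slow]=5 write a[4]=6, slow++,fast++
slow=4 fast=9: a[fast]=7≠a[slow]=6 write a[5]=7, slow++,fast++
slow=5 fast=10: a[fast]=7=a[slow] dup, fast++
slow=5 fast=11: a[fast]=9≠a[slow]=7 write a[6]=9, slow++,fast++
slow=6 fast=12: a[fast]=10≠a[slow]=9 write a[7]=10, slow++,fast++
slow=7 fast=13: a[fast]=10=a[slow] dup, fast++
slow=7 fast=14: a[fast]=10=a[slow] dup, fast++
slow=7 fast=15: a[fast]=10=a[slow] dup, fast++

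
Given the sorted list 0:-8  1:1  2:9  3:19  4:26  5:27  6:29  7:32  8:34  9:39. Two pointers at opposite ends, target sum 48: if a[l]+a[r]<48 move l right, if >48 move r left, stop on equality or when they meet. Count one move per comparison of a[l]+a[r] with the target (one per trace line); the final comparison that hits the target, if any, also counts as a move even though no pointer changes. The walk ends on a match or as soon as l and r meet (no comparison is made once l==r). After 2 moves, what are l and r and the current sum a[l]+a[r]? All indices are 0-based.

l=2, r=9, sum=48

[0,9] -8+39=31 <48 → l++
[1,9] 1+39=40 <48 → l++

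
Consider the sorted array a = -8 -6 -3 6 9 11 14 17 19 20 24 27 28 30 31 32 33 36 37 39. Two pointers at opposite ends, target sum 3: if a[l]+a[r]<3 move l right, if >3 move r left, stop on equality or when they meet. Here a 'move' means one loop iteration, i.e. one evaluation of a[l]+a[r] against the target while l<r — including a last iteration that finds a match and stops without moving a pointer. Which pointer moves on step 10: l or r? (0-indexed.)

[0,19] -8+39=31 >3 → r--
[0,18] -8+37=29 >3 → r--
[0,17] -8+36=28 >3 → r--
[0,16] -8+33=25 >3 → r--
[0,15] -8+32=24 >3 → r--
[0,14] -8+31=23 >3 → r--
[0,13] -8+30=22 >3 → r--
[0,12] -8+28=20 >3 → r--
[0,11] -8+27=19 >3 → r--
[0,10] -8+24=16 >3 → r--

r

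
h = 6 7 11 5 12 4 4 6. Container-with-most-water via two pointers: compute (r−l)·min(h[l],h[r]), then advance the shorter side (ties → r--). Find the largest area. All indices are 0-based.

max area = 42

l=0 r=7: min(6,6)*7=42 best=42 *, r--
l=0 r=6: min(6,4)*6=24 best=42, r--
l=0 r=5: min(6,4)*5=20 best=42, r--
l=0 r=4: min(6,12)*4=24 best=42, l++
l=1 r=4: min(7,12)*3=21 best=42, l++
l=2 r=4: min(11,12)*2=22 best=42, l++
l=3 r=4: min(5,12)*1=5 best=42, l++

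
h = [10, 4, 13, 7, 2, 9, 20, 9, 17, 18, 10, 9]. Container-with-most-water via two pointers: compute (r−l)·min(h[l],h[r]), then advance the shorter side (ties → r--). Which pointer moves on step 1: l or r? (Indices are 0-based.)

r

l=0 r=11: min(10,9)*11=99 best=99 *, r--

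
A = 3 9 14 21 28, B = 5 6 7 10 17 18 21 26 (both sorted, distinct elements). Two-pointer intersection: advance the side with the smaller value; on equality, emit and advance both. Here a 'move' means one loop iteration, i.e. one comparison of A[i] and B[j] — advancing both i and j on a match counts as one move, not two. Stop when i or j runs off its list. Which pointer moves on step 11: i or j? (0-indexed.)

i=0 j=0: 3<5, i++
i=1 j=0: 9>5, j++
i=1 j=1: 9>6, j++
i=1 j=2: 9>7, j++
i=1 j=3: 9<10, i++
i=2 j=3: 14>10, j++
i=2 j=4: 14<17, i++
i=3 j=4: 21>17, j++
i=3 j=5: 21>18, j++
i=3 j=6: 21==21 emit, i++,j++
i=4 j=7: 28>26, j++

j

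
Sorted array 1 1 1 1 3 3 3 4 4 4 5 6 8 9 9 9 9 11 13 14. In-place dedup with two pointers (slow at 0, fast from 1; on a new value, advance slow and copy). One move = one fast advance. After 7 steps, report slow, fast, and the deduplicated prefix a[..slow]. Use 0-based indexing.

slow=0 fast=1: a[fast]=1=a[slow] dup, fast++
slow=0 fast=2: a[fast]=1=a[slow] dup, fast++
slow=0 fast=3: a[fast]=1=a[slow] dup, fast++
slow=0 fast=4: a[fast]=3≠a[slow]=1 write a[1]=3, slow++,fast++
slow=1 fast=5: a[fast]=3=a[slow] dup, fast++
slow=1 fast=6: a[fast]=3=a[slow] dup, fast++
slow=1 fast=7: a[fast]=4≠a[slow]=3 write a[2]=4, slow++,fast++

slow=2, fast=8, prefix=[1, 3, 4]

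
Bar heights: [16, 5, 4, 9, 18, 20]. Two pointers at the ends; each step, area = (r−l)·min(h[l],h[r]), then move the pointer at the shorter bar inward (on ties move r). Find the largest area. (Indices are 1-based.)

[1,6] min(16,20)*5=80 best=80 * → l++
[2,6] min(5,20)*4=20 best=80 → l++
[3,6] min(4,20)*3=12 best=80 → l++
[4,6] min(9,20)*2=18 best=80 → l++
[5,6] min(18,20)*1=18 best=80 → l++

max area = 80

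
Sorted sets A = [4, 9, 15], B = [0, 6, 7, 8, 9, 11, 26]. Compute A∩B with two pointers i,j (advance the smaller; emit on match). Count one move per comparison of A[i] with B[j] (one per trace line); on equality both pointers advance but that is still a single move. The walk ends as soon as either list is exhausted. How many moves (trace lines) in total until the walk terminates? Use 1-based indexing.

8 moves

i=1 j=1: 4>0, j++
i=1 j=2: 4<6, i++
i=2 j=2: 9>6, j++
i=2 j=3: 9>7, j++
i=2 j=4: 9>8, j++
i=2 j=5: 9==9 emit, i++,j++
i=3 j=6: 15>11, j++
i=3 j=7: 15<26, i++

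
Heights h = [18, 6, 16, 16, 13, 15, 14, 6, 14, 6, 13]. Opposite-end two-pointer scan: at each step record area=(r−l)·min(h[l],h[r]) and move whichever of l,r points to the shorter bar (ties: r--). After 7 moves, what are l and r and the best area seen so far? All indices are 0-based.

l=0, r=3, best area=130

l=0 r=10: min(18,13)*10=130 best=130 *, r--
l=0 r=9: min(18,6)*9=54 best=130, r--
l=0 r=8: min(18,14)*8=112 best=130, r--
l=0 r=7: min(18,6)*7=42 best=130, r--
l=0 r=6: min(18,14)*6=84 best=130, r--
l=0 r=5: min(18,15)*5=75 best=130, r--
l=0 r=4: min(18,13)*4=52 best=130, r--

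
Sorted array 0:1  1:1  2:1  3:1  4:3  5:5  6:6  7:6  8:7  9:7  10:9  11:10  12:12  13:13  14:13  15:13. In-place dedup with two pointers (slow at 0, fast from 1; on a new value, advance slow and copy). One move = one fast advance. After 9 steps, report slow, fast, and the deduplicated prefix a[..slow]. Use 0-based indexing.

slow=4, fast=10, prefix=[1, 3, 5, 6, 7]

(s=0,f=1) a[fast]=1=a[slow] dup → fast++
(s=0,f=2) a[fast]=1=a[slow] dup → fast++
(s=0,f=3) a[fast]=1=a[slow] dup → fast++
(s=0,f=4) a[fast]=3≠a[slow]=1 write a[1]=3 → slow++,fast++
(s=1,f=5) a[fast]=5≠a[slow]=3 write a[2]=5 → slow++,fast++
(s=2,f=6) a[fast]=6≠a[slow]=5 write a[3]=6 → slow++,fast++
(s=3,f=7) a[fast]=6=a[slow] dup → fast++
(s=3,f=8) a[fast]=7≠a[slow]=6 write a[4]=7 → slow++,fast++
(s=4,f=9) a[fast]=7=a[slow] dup → fast++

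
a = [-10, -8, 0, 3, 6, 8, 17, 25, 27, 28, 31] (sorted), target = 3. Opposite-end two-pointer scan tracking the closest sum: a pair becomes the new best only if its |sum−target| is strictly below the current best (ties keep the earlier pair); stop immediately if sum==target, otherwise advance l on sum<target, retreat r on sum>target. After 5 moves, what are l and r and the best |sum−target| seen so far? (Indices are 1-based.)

[1,11] -10+31=21 d=18 * → r--
[1,10] -10+28=18 d=15 * → r--
[1,9] -10+27=17 d=14 * → r--
[1,8] -10+25=15 d=12 * → r--
[1,7] -10+17=7 d=4 * → r--

l=1, r=6, best |Δ|=4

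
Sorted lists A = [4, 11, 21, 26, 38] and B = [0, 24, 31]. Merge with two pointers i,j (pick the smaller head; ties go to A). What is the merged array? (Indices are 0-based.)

i=0 j=0: A[i]=4>B[j]=0 take 0, j++
i=0 j=1: A[i]=4<=B[j]=24 take 4, i++
i=1 j=1: A[i]=11<=B[j]=24 take 11, i++
i=2 j=1: A[i]=21<=B[j]=24 take 21, i++
i=3 j=1: A[i]=26>B[j]=24 take 24, j++
i=3 j=2: A[i]=26<=B[j]=31 take 26, i++
i=4 j=2: A[i]=38>B[j]=31 take 31, j++
i=4 j=3: B done, take A[i]=38, i++

[0, 4, 11, 21, 24, 26, 31, 38]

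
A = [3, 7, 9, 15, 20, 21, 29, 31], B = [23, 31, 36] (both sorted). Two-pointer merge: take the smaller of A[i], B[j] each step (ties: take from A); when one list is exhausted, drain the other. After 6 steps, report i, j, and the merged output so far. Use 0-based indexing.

i=6, j=0, merged so far=[3, 7, 9, 15, 20, 21]

i=0 j=0: A[i]=3<=B[j]=23 take 3, i++
i=1 j=0: A[i]=7<=B[j]=23 take 7, i++
i=2 j=0: A[i]=9<=B[j]=23 take 9, i++
i=3 j=0: A[i]=15<=B[j]=23 take 15, i++
i=4 j=0: A[i]=20<=B[j]=23 take 20, i++
i=5 j=0: A[i]=21<=B[j]=23 take 21, i++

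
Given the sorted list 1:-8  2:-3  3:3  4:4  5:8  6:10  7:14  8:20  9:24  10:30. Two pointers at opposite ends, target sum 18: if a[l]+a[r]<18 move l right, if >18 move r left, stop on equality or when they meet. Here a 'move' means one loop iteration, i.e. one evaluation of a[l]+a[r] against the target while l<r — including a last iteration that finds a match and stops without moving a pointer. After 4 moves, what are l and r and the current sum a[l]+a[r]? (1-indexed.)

[1,10] -8+30=22 >18 → r--
[1,9] -8+24=16 <18 → l++
[2,9] -3+24=21 >18 → r--
[2,8] -3+20=17 <18 → l++

l=3, r=8, sum=23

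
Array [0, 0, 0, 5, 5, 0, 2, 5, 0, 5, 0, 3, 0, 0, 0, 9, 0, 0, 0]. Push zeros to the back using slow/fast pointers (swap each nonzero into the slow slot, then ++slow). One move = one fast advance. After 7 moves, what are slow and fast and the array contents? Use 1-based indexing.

slow=4, fast=8, a=[5, 5, 2, 0, 0, 0, 0, 5, 0, 5, 0, 3, 0, 0, 0, 9, 0, 0, 0]

(s=1,f=1) a[fast]=0 → fast++
(s=1,f=2) a[fast]=0 → fast++
(s=1,f=3) a[fast]=0 → fast++
(s=1,f=4) a[fast]=5≠0 swap→a[1]=5 → slow++,fast++
(s=2,f=5) a[fast]=5≠0 swap→a[2]=5 → slow++,fast++
(s=3,f=6) a[fast]=0 → fast++
(s=3,f=7) a[fast]=2≠0 swap→a[3]=2 → slow++,fast++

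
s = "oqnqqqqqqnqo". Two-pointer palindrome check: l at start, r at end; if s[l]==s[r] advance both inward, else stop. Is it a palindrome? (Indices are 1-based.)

palindrome

l=1 r=12: 'o'=='o', l++,r--
l=2 r=11: 'q'=='q', l++,r--
l=3 r=10: 'n'=='n', l++,r--
l=4 r=9: 'q'=='q', l++,r--
l=5 r=8: 'q'=='q', l++,r--
l=6 r=7: 'q'=='q', l++,r--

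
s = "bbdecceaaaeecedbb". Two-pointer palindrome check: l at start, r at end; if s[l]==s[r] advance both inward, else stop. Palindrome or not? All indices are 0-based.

[0,16] 'b'=='b' → l++,r--
[1,15] 'b'=='b' → l++,r--
[2,14] 'd'=='d' → l++,r--
[3,13] 'e'=='e' → l++,r--
[4,12] 'c'=='c' → l++,r--
[5,11] 'c'!='e' → stop

not a palindrome (mismatch at 5,11)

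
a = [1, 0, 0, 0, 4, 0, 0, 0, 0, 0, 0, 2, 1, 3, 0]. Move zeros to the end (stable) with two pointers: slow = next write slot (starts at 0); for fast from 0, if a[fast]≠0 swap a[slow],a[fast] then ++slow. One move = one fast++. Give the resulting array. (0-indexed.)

[1, 4, 2, 1, 3, 0, 0, 0, 0, 0, 0, 0, 0, 0, 0]

(s=0,f=0) a[fast]=1≠0 swap→a[0]=1 → slow++,fast++
(s=1,f=1) a[fast]=0 → fast++
(s=1,f=2) a[fast]=0 → fast++
(s=1,f=3) a[fast]=0 → fast++
(s=1,f=4) a[fast]=4≠0 swap→a[1]=4 → slow++,fast++
(s=2,f=5) a[fast]=0 → fast++
(s=2,f=6) a[fast]=0 → fast++
(s=2,f=7) a[fast]=0 → fast++
(s=2,f=8) a[fast]=0 → fast++
(s=2,f=9) a[fast]=0 → fast++
(s=2,f=10) a[fast]=0 → fast++
(s=2,f=11) a[fast]=2≠0 swap→a[2]=2 → slow++,fast++
(s=3,f=12) a[fast]=1≠0 swap→a[3]=1 → slow++,fast++
(s=4,f=13) a[fast]=3≠0 swap→a[4]=3 → slow++,fast++
(s=5,f=14) a[fast]=0 → fast++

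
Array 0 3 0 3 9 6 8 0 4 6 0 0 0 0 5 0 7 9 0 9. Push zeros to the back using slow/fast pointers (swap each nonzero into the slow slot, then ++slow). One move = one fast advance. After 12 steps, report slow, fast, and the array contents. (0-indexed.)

slow=0 fast=0: a[fast]=0, fast++
slow=0 fast=1: a[fast]=3≠0 swap→a[0]=3, slow++,fast++
slow=1 fast=2: a[fast]=0, fast++
slow=1 fast=3: a[fast]=3≠0 swap→a[1]=3, slow++,fast++
slow=2 fast=4: a[fast]=9≠0 swap→a[2]=9, slow++,fast++
slow=3 fast=5: a[fast]=6≠0 swap→a[3]=6, slow++,fast++
slow=4 fast=6: a[fast]=8≠0 swap→a[4]=8, slow++,fast++
slow=5 fast=7: a[fast]=0, fast++
slow=5 fast=8: a[fast]=4≠0 swap→a[5]=4, slow++,fast++
slow=6 fast=9: a[fast]=6≠0 swap→a[6]=6, slow++,fast++
slow=7 fast=10: a[fast]=0, fast++
slow=7 fast=11: a[fast]=0, fast++

slow=7, fast=12, a=[3, 3, 9, 6, 8, 4, 6, 0, 0, 0, 0, 0, 0, 0, 5, 0, 7, 9, 0, 9]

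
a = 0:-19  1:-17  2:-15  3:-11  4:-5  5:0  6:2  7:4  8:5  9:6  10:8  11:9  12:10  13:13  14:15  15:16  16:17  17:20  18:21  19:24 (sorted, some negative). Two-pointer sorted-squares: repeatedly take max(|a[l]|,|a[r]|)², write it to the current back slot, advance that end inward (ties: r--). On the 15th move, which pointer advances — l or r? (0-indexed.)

r

l=0 r=19: |-19|<=|24| out[19]=576, r--
l=0 r=18: |-19|<=|21| out[18]=441, r--
l=0 r=17: |-19|<=|20| out[17]=400, r--
l=0 r=16: |-19|>|17| out[16]=361, l++
l=1 r=16: |-17|<=|17| out[15]=289, r--
l=1 r=15: |-17|>|16| out[14]=289, l++
l=2 r=15: |-15|<=|16| out[13]=256, r--
l=2 r=14: |-15|<=|15| out[12]=225, r--
l=2 r=13: |-15|>|13| out[11]=225, l++
l=3 r=13: |-11|<=|13| out[10]=169, r--
l=3 r=12: |-11|>|10| out[9]=121, l++
l=4 r=12: |-5|<=|10| out[8]=100, r--
l=4 r=11: |-5|<=|9| out[7]=81, r--
l=4 r=10: |-5|<=|8| out[6]=64, r--
l=4 r=9: |-5|<=|6| out[5]=36, r--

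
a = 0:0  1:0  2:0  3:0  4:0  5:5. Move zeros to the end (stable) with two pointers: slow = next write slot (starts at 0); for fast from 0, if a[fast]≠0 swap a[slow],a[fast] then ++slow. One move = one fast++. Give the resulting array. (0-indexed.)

slow=0 fast=0: a[fast]=0, fast++
slow=0 fast=1: a[fast]=0, fast++
slow=0 fast=2: a[fast]=0, fast++
slow=0 fast=3: a[fast]=0, fast++
slow=0 fast=4: a[fast]=0, fast++
slow=0 fast=5: a[fast]=5≠0 swap→a[0]=5, slow++,fast++

[5, 0, 0, 0, 0, 0]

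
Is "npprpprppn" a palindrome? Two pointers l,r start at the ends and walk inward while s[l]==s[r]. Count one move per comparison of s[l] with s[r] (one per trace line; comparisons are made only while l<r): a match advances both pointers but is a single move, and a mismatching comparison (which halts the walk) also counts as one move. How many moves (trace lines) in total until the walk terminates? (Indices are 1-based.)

5 moves

[1,10] 'n'=='n' → l++,r--
[2,9] 'p'=='p' → l++,r--
[3,8] 'p'=='p' → l++,r--
[4,7] 'r'=='r' → l++,r--
[5,6] 'p'=='p' → l++,r--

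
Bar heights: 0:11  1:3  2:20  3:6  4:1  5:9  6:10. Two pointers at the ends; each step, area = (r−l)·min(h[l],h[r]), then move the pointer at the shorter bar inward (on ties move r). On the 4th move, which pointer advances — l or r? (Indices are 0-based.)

[0,6] min(11,10)*6=60 best=60 * → r--
[0,5] min(11,9)*5=45 best=60 → r--
[0,4] min(11,1)*4=4 best=60 → r--
[0,3] min(11,6)*3=18 best=60 → r--

r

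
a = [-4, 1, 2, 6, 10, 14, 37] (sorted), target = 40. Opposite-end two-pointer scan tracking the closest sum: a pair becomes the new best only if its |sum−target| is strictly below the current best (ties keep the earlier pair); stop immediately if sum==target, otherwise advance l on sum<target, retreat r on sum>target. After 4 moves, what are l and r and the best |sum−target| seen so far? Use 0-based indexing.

l=3, r=5, best |Δ|=1

[0,6] -4+37=33 d=7 * → l++
[1,6] 1+37=38 d=2 * → l++
[2,6] 2+37=39 d=1 * → l++
[3,6] 6+37=43 d=3 → r--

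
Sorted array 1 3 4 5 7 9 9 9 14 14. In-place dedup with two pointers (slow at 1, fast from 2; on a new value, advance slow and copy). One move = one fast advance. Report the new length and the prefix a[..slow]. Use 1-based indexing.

length 7; prefix = [1, 3, 4, 5, 7, 9, 14]

slow=1 fast=2: a[fast]=3≠a[slow]=1 write a[2]=3, slow++,fast++
slow=2 fast=3: a[fast]=4≠a[slow]=3 write a[3]=4, slow++,fast++
slow=3 fast=4: a[fast]=5≠a[slow]=4 write a[4]=5, slow++,fast++
slow=4 fast=5: a[fast]=7≠a[slow]=5 write a[5]=7, slow++,fast++
slow=5 fast=6: a[fast]=9≠a[slow]=7 write a[6]=9, slow++,fast++
slow=6 fast=7: a[fast]=9=a[slow] dup, fast++
slow=6 fast=8: a[fast]=9=a[slow] dup, fast++
slow=6 fast=9: a[fast]=14≠a[slow]=9 write a[7]=14, slow++,fast++
slow=7 fast=10: a[fast]=14=a[slow] dup, fast++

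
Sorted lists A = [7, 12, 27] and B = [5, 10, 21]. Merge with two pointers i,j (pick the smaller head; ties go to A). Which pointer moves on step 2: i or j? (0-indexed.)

i=0 j=0: A[i]=7>B[j]=5 take 5, j++
i=0 j=1: A[i]=7<=B[j]=10 take 7, i++

i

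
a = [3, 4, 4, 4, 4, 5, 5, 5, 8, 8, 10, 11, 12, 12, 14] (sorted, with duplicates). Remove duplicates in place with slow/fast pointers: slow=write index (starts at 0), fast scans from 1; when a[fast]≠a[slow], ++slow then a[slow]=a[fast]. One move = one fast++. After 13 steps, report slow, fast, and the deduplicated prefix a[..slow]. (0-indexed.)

slow=0 fast=1: a[fast]=4≠a[slow]=3 write a[1]=4, slow++,fast++
slow=1 fast=2: a[fast]=4=a[slow] dup, fast++
slow=1 fast=3: a[fast]=4=a[slow] dup, fast++
slow=1 fast=4: a[fast]=4=a[slow] dup, fast++
slow=1 fast=5: a[fast]=5≠a[slow]=4 write a[2]=5, slow++,fast++
slow=2 fast=6: a[fast]=5=a[slow] dup, fast++
slow=2 fast=7: a[fast]=5=a[slow] dup, fast++
slow=2 fast=8: a[fast]=8≠a[slow]=5 write a[3]=8, slow++,fast++
slow=3 fast=9: a[fast]=8=a[slow] dup, fast++
slow=3 fast=10: a[fast]=10≠a[slow]=8 write a[4]=10, slow++,fast++
slow=4 fast=11: a[fast]=11≠a[slow]=10 write a[5]=11, slow++,fast++
slow=5 fast=12: a[fast]=12≠a[slow]=11 write a[6]=12, slow++,fast++
slow=6 fast=13: a[fast]=12=a[slow] dup, fast++

slow=6, fast=14, prefix=[3, 4, 5, 8, 10, 11, 12]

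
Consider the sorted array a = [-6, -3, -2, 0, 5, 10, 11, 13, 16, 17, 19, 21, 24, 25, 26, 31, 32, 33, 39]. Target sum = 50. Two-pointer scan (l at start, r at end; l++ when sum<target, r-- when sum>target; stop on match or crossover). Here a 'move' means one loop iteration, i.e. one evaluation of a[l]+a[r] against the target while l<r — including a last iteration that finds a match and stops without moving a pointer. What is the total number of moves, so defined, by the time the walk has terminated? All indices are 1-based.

[1,19] -6+39=33 <50 → l++
[2,19] -3+39=36 <50 → l++
[3,19] -2+39=37 <50 → l++
[4,19] 0+39=39 <50 → l++
[5,19] 5+39=44 <50 → l++
[6,19] 10+39=49 <50 → l++
[7,19] 11+39=50 → found

7 moves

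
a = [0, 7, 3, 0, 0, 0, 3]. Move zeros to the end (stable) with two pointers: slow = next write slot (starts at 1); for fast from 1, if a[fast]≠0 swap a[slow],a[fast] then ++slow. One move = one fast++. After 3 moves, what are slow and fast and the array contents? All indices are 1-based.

(s=1,f=1) a[fast]=0 → fast++
(s=1,f=2) a[fast]=7≠0 swap→a[1]=7 → slow++,fast++
(s=2,f=3) a[fast]=3≠0 swap→a[2]=3 → slow++,fast++

slow=3, fast=4, a=[7, 3, 0, 0, 0, 0, 3]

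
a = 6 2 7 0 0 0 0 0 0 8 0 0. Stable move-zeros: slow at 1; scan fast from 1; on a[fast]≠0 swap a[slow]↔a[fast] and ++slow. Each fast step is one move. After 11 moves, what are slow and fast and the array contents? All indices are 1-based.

(s=1,f=1) a[fast]=6≠0 swap→a[1]=6 → slow++,fast++
(s=2,f=2) a[fast]=2≠0 swap→a[2]=2 → slow++,fast++
(s=3,f=3) a[fast]=7≠0 swap→a[3]=7 → slow++,fast++
(s=4,f=4) a[fast]=0 → fast++
(s=4,f=5) a[fast]=0 → fast++
(s=4,f=6) a[fast]=0 → fast++
(s=4,f=7) a[fast]=0 → fast++
(s=4,f=8) a[fast]=0 → fast++
(s=4,f=9) a[fast]=0 → fast++
(s=4,f=10) a[fast]=8≠0 swap→a[4]=8 → slow++,fast++
(s=5,f=11) a[fast]=0 → fast++

slow=5, fast=12, a=[6, 2, 7, 8, 0, 0, 0, 0, 0, 0, 0, 0]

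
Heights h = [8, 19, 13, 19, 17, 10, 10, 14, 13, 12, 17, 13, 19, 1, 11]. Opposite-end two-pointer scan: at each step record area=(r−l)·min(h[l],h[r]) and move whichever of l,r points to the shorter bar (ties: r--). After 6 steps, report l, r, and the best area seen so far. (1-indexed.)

l=1 r=15: min(8,11)*14=112 best=112 *, l++
l=2 r=15: min(19,11)*13=143 best=143 *, r--
l=2 r=14: min(19,1)*12=12 best=143, r--
l=2 r=13: min(19,19)*11=209 best=209 *, r--
l=2 r=12: min(19,13)*10=130 best=209, r--
l=2 r=11: min(19,17)*9=153 best=209, r--

l=2, r=10, best area=209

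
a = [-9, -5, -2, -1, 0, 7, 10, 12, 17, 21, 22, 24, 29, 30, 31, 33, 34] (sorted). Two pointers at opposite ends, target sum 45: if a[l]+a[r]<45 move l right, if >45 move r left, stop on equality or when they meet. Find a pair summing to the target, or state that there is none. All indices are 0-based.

l=0 r=16: -9+34=25 <45, l++
l=1 r=16: -5+34=29 <45, l++
l=2 r=16: -2+34=32 <45, l++
l=3 r=16: -1+34=33 <45, l++
l=4 r=16: 0+34=34 <45, l++
l=5 r=16: 7+34=41 <45, l++
l=6 r=16: 10+34=44 <45, l++
l=7 r=16: 12+34=46 >45, r--
l=7 r=15: 12+33=45, found

(12, 33)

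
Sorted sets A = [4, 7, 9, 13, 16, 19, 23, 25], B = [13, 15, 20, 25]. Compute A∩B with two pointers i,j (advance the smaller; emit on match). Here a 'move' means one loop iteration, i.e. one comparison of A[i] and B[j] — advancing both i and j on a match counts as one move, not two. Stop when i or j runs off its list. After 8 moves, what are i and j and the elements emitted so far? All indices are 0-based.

i=6, j=3, emitted=[13]

[i=0,j=0] 4<13 → i++
[i=1,j=0] 7<13 → i++
[i=2,j=0] 9<13 → i++
[i=3,j=0] 13==13 emit → i++,j++
[i=4,j=1] 16>15 → j++
[i=4,j=2] 16<20 → i++
[i=5,j=2] 19<20 → i++
[i=6,j=2] 23>20 → j++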